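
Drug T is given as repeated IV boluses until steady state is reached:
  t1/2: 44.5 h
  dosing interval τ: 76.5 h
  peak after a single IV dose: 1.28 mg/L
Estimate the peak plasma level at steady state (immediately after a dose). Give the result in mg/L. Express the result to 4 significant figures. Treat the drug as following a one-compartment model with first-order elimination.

1.838 mg/L

k = ln2 / t½ = 0.693147 / 44.5 = 0.01558 h⁻¹
e^(−kτ) = e^(−0.01558 × 76.5) = 0.3037
Accumulation ratio R = 1 / (1 − e^(−kτ)) = 1 / (1 − 0.3037) = 1.436
Steady-state peak = C₀ × R = 1.28 × 1.436 = 1.838 mg/L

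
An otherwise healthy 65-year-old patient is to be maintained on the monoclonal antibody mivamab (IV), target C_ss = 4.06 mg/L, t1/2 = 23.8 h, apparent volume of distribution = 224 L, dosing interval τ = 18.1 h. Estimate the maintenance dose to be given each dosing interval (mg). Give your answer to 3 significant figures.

k = ln2 / t½ = 0.693147 / 23.8 = 0.02912 h⁻¹
CL = k × Vd = 0.02912 × 224 = 6.523 L/h
At steady state, Dose/τ = Css × CL.
Dose = Css × CL × τ = 4.06 × 6.523 × 18.1 = 479.3 mg

479 mg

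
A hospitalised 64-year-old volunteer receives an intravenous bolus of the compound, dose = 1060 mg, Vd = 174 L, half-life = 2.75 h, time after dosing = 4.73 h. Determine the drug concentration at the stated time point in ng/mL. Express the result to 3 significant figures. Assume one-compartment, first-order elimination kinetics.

1850 ng/mL

C₀ = Dose / Vd = 1060 / 174 = 6.092 mg/L
k = ln2 / t½ = 0.693147 / 2.75 = 0.2521 h⁻¹
C = C₀ · e^(−k·t) = 6.092 × e^(−0.2521 × 4.73)
  = 6.092 × 0.3035 = 1.849 mg/L
Convert: 1.849 mg/L × 1000 = 1849 ng/mL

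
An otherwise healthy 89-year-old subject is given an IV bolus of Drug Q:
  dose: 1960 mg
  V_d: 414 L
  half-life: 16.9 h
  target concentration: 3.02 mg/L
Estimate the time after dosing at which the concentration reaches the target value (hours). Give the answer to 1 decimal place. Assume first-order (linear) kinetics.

C₀ = Dose / Vd = 1960 / 414 = 4.734 mg/L
k = ln2 / t½ = 0.693147 / 16.9 = 0.04101 h⁻¹
t = ln(C₀ / C) / k = ln(4.734 / 3.02) / 0.04101
  = ln(1.568) / 0.04101 = 0.4498 / 0.04101 = 10.97 h

11.0 h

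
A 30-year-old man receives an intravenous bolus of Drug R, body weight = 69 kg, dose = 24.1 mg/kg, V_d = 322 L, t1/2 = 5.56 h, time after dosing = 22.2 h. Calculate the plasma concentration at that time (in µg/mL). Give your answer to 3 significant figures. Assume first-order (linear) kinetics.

0.324 µg/mL

Total dose = 24.1 × 69 = 1663 mg
C₀ = Dose / Vd = 1663 / 322 = 5.165 mg/L
k = ln2 / t½ = 0.693147 / 5.56 = 0.1247 h⁻¹
C = C₀ · e^(−k·t) = 5.165 × e^(−0.1247 × 22.2)
  = 5.165 × 0.06277 = 0.3242 mg/L
(0.3242 mg/L = 0.3242 µg/mL)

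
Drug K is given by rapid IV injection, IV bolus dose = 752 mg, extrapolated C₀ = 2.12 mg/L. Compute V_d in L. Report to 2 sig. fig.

Vd = Dose / C₀ = 752.0 / 2.12 = 354.7 L

350 L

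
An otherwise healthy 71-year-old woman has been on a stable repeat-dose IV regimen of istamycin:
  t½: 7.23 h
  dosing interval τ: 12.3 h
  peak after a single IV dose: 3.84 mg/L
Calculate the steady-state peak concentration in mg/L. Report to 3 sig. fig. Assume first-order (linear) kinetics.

k = ln2 / t½ = 0.693147 / 7.23 = 0.09587 h⁻¹
e^(−kτ) = e^(−0.09587 × 12.3) = 0.3075
Accumulation ratio R = 1 / (1 − e^(−kτ)) = 1 / (1 − 0.3075) = 1.444
Steady-state peak = C₀ × R = 3.84 × 1.444 = 5.545 mg/L

5.55 mg/L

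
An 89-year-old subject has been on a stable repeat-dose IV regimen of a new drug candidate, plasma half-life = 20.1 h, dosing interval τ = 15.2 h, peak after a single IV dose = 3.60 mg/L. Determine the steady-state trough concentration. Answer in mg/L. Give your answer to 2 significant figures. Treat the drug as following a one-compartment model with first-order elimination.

k = ln2 / t½ = 0.693147 / 20.1 = 0.03448 h⁻¹
e^(−kτ) = e^(−0.03448 × 15.2) = 0.5921
Accumulation ratio R = 1 / (1 − e^(−kτ)) = 1 / (1 − 0.5921) = 2.452
Steady-state trough = C₀ × R × e^(−kτ) = 3.60 × 2.452 × 0.5921 = 5.227 mg/L

5.2 mg/L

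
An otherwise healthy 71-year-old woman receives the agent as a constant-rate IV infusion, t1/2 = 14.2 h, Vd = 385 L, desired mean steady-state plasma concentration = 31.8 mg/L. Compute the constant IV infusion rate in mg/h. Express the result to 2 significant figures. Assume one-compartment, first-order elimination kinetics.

k = ln2 / t½ = 0.693147 / 14.2 = 0.04881 h⁻¹
CL = k × Vd = 0.04881 × 385 = 18.79 L/h
At steady state, infusion rate R₀ = Css × CL = 31.8 × 18.79 = 597.5 mg/h

600 mg/h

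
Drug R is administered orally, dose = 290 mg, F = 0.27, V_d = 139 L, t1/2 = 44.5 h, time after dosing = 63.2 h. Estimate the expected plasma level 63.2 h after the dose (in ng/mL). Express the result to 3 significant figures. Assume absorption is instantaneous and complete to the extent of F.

210 ng/mL

Amount reaching circulation = F × Dose = 0.27 × 290.0 = 78.30 mg
C₀ = F·Dose / Vd = 78.30 / 139 = 0.5633 mg/L
k = ln2 / t½ = 0.693147 / 44.5 = 0.01558 h⁻¹
C = C₀ · e^(−k·t) = 0.5633 × e^(−0.01558 × 63.2)
  = 0.5633 × 0.3736 = 0.2104 mg/L
Convert: 0.2104 mg/L × 1000 = 210.4 ng/mL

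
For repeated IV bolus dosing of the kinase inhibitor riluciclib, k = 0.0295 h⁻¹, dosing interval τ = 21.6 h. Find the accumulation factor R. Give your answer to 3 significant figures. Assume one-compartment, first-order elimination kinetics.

e^(−kτ) = e^(−0.02950 × 21.6) = 0.5288
Accumulation ratio R = 1 / (1 − e^(−kτ)) = 1 / (1 − 0.5288) = 2.122

2.12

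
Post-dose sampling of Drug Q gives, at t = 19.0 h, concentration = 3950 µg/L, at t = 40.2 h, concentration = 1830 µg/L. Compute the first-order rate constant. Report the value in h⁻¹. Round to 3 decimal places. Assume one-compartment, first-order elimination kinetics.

0.036 h⁻¹

k = ln(C₁/C₂) / (t₂ − t₁) = ln(3950/1830) / (40.2 − 19.0)
  = 0.7694 / 21.20 = 0.03629 h⁻¹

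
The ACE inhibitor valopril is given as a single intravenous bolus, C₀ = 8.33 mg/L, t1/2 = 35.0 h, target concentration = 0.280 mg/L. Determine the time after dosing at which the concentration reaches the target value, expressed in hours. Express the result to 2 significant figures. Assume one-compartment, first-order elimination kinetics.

k = ln2 / t½ = 0.693147 / 35.0 = 0.01980 h⁻¹
t = ln(C₀ / C) / k = ln(8.330 / 0.280) / 0.01980
  = ln(29.75) / 0.01980 = 3.393 / 0.01980 = 171.4 h

170 h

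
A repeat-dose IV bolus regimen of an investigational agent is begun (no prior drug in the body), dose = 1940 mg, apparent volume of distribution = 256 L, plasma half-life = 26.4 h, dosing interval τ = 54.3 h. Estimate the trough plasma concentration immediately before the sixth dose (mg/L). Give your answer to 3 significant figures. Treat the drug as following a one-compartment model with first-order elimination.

C₀ per dose = Dose / Vd = 1940 / 256 = 7.578 mg/L
k = ln2 / t½ = 0.693147 / 26.4 = 0.02626 h⁻¹
Fraction remaining after one interval: r = e^(−kτ) = e^(−0.02626 × 54.3) = 0.2403
Before dose 6, 5 doses have been given (aged 1τ, 2τ, 3τ, 4τ, 5τ).
C_trough = C₀ × (r + r² + … + r^5) = C₀ × r(1−r^5)/(1−r)
        = 7.578 × 0.2403 × (1 − 0.0008013) / (1 − 0.2403) = 2.395 mg/L

2.40 mg/L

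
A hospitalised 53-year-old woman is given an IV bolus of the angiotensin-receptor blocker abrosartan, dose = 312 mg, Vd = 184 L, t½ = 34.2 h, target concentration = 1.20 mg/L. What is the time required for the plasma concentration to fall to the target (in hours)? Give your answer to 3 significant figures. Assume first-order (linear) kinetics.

C₀ = Dose / Vd = 312.0 / 184 = 1.696 mg/L
k = ln2 / t½ = 0.693147 / 34.2 = 0.02027 h⁻¹
t = ln(C₀ / C) / k = ln(1.696 / 1.20) / 0.02027
  = ln(1.413) / 0.02027 = 0.3457 / 0.02027 = 17.05 h

17.1 h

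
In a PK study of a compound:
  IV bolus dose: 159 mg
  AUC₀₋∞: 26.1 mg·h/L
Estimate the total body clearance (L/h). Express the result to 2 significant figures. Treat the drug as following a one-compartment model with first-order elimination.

CL = Dose / AUC = 159 / 26.1 = 6.092 L/h

6.1 L/h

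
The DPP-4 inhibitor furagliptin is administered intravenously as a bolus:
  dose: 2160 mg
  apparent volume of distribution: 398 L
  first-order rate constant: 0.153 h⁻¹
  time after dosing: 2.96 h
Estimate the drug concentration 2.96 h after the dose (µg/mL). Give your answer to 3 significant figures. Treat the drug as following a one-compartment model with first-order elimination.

C₀ = Dose / Vd = 2160 / 398 = 5.427 mg/L
C = C₀ · e^(−k·t) = 5.427 × e^(−0.1530 × 2.96)
  = 5.427 × 0.6358 = 3.450 mg/L
(3.450 mg/L = 3.450 µg/mL)

3.45 µg/mL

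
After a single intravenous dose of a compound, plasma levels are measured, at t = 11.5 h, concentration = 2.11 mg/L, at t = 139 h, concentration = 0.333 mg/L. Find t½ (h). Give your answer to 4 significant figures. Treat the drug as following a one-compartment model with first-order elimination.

k = ln(C₁/C₂) / (t₂ − t₁) = ln(2.11/0.333) / (139 − 11.5)
  = 1.846 / 127.5 = 0.01448 h⁻¹
t½ = ln2 / k = 0.693147 / 0.01448 = 47.87 h

47.87 h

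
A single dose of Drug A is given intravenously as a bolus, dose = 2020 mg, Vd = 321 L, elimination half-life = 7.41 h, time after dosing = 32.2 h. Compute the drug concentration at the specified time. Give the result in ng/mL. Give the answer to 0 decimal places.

C₀ = Dose / Vd = 2020 / 321 = 6.293 mg/L
k = ln2 / t½ = 0.693147 / 7.41 = 0.09354 h⁻¹
C = C₀ · e^(−k·t) = 6.293 × e^(−0.09354 × 32.2)
  = 6.293 × 0.04919 = 0.3096 mg/L
Convert: 0.3096 mg/L × 1000 = 309.6 ng/mL

310 ng/mL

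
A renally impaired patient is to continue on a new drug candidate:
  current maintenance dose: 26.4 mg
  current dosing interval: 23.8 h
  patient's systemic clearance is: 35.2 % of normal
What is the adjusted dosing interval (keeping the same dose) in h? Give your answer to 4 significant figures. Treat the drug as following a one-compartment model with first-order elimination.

To keep the same average steady-state level, dosing rate must scale with clearance.
CL ratio = 35.2 / 100 = 0.3520
New interval (same dose) = 23.8 / 0.3520 = 67.61 h

67.61 h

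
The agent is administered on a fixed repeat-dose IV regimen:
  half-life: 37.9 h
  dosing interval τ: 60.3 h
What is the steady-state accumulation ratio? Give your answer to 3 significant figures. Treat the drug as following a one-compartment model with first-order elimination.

1.50

k = ln2 / t½ = 0.693147 / 37.9 = 0.01829 h⁻¹
e^(−kτ) = e^(−0.01829 × 60.3) = 0.3319
Accumulation ratio R = 1 / (1 − e^(−kτ)) = 1 / (1 − 0.3319) = 1.497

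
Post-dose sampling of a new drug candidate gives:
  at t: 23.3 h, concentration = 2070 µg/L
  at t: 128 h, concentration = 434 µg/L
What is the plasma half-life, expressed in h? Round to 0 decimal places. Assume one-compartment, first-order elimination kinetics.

k = ln(C₁/C₂) / (t₂ − t₁) = ln(2070/434) / (128 − 23.3)
  = 1.562 / 104.7 = 0.01492 h⁻¹
t½ = ln2 / k = 0.693147 / 0.01492 = 46.46 h

46 h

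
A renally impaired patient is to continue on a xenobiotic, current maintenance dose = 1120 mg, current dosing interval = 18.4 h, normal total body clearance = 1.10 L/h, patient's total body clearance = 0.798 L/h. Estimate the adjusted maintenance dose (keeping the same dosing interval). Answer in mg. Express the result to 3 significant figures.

813 mg

To keep the same average steady-state level, dosing rate must scale with clearance.
CL ratio = 0.798 / 1.10 = 0.7255
New dose (same interval) = 1120 × 0.7255 = 812.6 mg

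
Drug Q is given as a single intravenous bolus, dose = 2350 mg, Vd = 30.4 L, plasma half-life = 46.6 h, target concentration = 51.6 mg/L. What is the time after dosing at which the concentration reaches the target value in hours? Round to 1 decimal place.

27.2 h

C₀ = Dose / Vd = 2350 / 30.4 = 77.30 mg/L
k = ln2 / t½ = 0.693147 / 46.6 = 0.01487 h⁻¹
t = ln(C₀ / C) / k = ln(77.30 / 51.6) / 0.01487
  = ln(1.498) / 0.01487 = 0.4041 / 0.01487 = 27.18 h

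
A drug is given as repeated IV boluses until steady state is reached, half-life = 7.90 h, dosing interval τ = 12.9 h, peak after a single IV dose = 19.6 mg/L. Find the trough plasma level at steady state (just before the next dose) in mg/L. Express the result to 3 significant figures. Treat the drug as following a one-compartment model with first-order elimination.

9.33 mg/L

k = ln2 / t½ = 0.693147 / 7.90 = 0.08774 h⁻¹
e^(−kτ) = e^(−0.08774 × 12.9) = 0.3224
Accumulation ratio R = 1 / (1 − e^(−kτ)) = 1 / (1 − 0.3224) = 1.476
Steady-state trough = C₀ × R × e^(−kτ) = 19.6 × 1.476 × 0.3224 = 9.327 mg/L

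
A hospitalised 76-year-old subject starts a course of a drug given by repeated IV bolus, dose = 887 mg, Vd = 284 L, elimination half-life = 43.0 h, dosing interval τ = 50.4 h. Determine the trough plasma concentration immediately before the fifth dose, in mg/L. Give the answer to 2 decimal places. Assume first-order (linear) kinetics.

C₀ per dose = Dose / Vd = 887 / 284 = 3.123 mg/L
k = ln2 / t½ = 0.693147 / 43.0 = 0.01612 h⁻¹
Fraction remaining after one interval: r = e^(−kτ) = e^(−0.01612 × 50.4) = 0.4438
Before dose 5, 4 doses have been given (aged 1τ, 2τ, 3τ, 4τ).
C_trough = C₀ × (r + r² + … + r^4) = C₀ × r(1−r^4)/(1−r)
        = 3.123 × 0.4438 × (1 − 0.03879) / (1 − 0.4438) = 2.395 mg/L

2.40 mg/L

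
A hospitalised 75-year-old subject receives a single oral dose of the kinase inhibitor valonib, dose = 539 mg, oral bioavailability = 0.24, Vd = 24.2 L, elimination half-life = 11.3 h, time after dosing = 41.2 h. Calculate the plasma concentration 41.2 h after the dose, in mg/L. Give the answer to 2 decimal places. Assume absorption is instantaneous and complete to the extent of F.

0.43 mg/L

Amount reaching circulation = F × Dose = 0.24 × 539.0 = 129.4 mg
C₀ = F·Dose / Vd = 129.4 / 24.2 = 5.347 mg/L
k = ln2 / t½ = 0.693147 / 11.3 = 0.06134 h⁻¹
C = C₀ · e^(−k·t) = 5.347 × e^(−0.06134 × 41.2)
  = 5.347 × 0.07988 = 0.4271 mg/L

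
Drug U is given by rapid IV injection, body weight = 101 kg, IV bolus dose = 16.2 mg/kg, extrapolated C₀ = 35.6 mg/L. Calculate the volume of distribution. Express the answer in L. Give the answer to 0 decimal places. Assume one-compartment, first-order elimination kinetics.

46 L

Dose = 16.2 × 101 = 1636 mg
Vd = Dose / C₀ = 1636 / 35.6 = 45.96 L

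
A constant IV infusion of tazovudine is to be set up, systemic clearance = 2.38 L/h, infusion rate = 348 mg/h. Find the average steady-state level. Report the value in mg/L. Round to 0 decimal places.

At steady state Css = R₀ / CL = 348 / 2.380 = 146.2 mg/L

146 mg/L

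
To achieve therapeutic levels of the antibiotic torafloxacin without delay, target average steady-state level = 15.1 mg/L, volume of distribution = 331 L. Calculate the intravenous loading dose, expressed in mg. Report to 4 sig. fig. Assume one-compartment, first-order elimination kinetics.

LD = Css × Vd = 15.1 × 331 = 4998 mg

4998 mg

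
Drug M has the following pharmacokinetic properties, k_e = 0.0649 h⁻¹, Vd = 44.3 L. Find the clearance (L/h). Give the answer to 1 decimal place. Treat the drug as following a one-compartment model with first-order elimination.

CL = k × Vd = 0.0649 × 44.3 = 2.875 L/h

2.9 L/h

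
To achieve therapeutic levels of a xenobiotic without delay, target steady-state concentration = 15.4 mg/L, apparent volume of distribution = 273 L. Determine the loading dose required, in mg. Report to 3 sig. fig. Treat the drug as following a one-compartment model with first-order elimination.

LD = Css × Vd = 15.4 × 273 = 4204 mg

4200 mg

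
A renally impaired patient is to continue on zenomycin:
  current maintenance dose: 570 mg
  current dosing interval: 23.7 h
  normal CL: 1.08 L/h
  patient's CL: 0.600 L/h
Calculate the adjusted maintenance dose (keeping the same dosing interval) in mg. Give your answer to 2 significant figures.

To keep the same average steady-state level, dosing rate must scale with clearance.
CL ratio = 0.600 / 1.08 = 0.5556
New dose (same interval) = 570 × 0.5556 = 316.7 mg

320 mg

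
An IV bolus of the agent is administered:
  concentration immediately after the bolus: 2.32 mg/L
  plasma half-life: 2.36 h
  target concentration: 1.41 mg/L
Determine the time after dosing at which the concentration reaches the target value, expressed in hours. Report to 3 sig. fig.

k = ln2 / t½ = 0.693147 / 2.36 = 0.2937 h⁻¹
t = ln(C₀ / C) / k = ln(2.320 / 1.41) / 0.2937
  = ln(1.645) / 0.2937 = 0.4977 / 0.2937 = 1.695 h

1.70 h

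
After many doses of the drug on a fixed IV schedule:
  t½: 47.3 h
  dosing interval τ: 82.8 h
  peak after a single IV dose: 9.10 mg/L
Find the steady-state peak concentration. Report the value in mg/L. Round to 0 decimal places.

k = ln2 / t½ = 0.693147 / 47.3 = 0.01465 h⁻¹
e^(−kτ) = e^(−0.01465 × 82.8) = 0.2973
Accumulation ratio R = 1 / (1 − e^(−kτ)) = 1 / (1 − 0.2973) = 1.423
Steady-state peak = C₀ × R = 9.10 × 1.423 = 12.95 mg/L

13 mg/L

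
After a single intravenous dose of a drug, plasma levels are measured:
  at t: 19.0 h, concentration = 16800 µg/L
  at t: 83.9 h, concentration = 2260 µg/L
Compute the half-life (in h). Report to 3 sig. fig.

22.4 h

k = ln(C₁/C₂) / (t₂ − t₁) = ln(16800/2260) / (83.9 − 19.0)
  = 2.006 / 64.90 = 0.03091 h⁻¹
t½ = ln2 / k = 0.693147 / 0.03091 = 22.42 h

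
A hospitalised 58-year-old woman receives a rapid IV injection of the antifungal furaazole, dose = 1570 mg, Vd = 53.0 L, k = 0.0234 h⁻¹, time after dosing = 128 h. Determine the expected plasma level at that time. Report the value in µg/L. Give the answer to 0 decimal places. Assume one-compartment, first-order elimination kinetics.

C₀ = Dose / Vd = 1570 / 53.0 = 29.62 mg/L
C = C₀ · e^(−k·t) = 29.62 × e^(−0.02340 × 128)
  = 29.62 × 0.05003 = 1.482 mg/L
Convert: 1.482 mg/L × 1000 = 1482 µg/L

1482 µg/L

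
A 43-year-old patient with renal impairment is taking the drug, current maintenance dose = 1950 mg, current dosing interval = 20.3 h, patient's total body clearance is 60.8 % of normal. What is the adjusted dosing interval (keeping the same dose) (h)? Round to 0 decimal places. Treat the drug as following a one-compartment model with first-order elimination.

To keep the same average steady-state level, dosing rate must scale with clearance.
CL ratio = 60.8 / 100 = 0.6080
New interval (same dose) = 20.3 / 0.6080 = 33.39 h

33 h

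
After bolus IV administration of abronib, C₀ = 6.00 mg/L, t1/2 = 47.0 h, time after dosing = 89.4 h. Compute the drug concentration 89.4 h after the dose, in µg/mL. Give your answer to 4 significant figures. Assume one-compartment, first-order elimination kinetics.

1.605 µg/mL

k = ln2 / t½ = 0.693147 / 47.0 = 0.01475 h⁻¹
C = C₀ · e^(−k·t) = 6.000 × e^(−0.01475 × 89.4)
  = 6.000 × 0.2675 = 1.605 mg/L
(1.605 mg/L = 1.605 µg/mL)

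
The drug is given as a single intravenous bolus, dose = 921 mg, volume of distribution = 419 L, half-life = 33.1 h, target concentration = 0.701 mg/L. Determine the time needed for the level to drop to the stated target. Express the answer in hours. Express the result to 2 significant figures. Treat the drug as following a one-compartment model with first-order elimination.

55 h

C₀ = Dose / Vd = 921.0 / 419 = 2.198 mg/L
k = ln2 / t½ = 0.693147 / 33.1 = 0.02094 h⁻¹
t = ln(C₀ / C) / k = ln(2.198 / 0.701) / 0.02094
  = ln(3.136) / 0.02094 = 1.143 / 0.02094 = 54.58 h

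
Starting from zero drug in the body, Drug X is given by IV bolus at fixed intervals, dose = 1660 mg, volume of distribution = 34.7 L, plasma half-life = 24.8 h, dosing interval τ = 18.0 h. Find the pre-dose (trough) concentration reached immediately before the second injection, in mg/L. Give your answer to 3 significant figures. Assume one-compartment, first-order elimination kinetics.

28.9 mg/L

C₀ per dose = Dose / Vd = 1660 / 34.7 = 47.84 mg/L
k = ln2 / t½ = 0.693147 / 24.8 = 0.02795 h⁻¹
Fraction remaining after one interval: r = e^(−kτ) = e^(−0.02795 × 18.0) = 0.6047
Before dose 2, 1 dose has been given (aged 1τ).
C_trough = C₀ × r = 47.84 × 0.6047 = 28.93 mg/L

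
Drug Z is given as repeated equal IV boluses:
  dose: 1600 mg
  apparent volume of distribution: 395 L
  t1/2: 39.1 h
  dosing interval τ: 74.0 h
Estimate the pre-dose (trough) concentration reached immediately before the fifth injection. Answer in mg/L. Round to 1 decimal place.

C₀ per dose = Dose / Vd = 1600 / 395 = 4.051 mg/L
k = ln2 / t½ = 0.693147 / 39.1 = 0.01773 h⁻¹
Fraction remaining after one interval: r = e^(−kτ) = e^(−0.01773 × 74.0) = 0.2693
Before dose 5, 4 doses have been given (aged 1τ, 2τ, 3τ, 4τ).
C_trough = C₀ × (r + r² + … + r^4) = C₀ × r(1−r^4)/(1−r)
        = 4.051 × 0.2693 × (1 − 0.005260) / (1 − 0.2693) = 1.485 mg/L

1.5 mg/L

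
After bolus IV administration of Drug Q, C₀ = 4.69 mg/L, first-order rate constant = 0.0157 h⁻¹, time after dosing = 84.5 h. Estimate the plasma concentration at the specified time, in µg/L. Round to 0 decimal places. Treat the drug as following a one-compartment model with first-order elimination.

C = C₀ · e^(−k·t) = 4.690 × e^(−0.01570 × 84.5)
  = 4.690 × 0.2654 = 1.245 mg/L
Convert: 1.245 mg/L × 1000 = 1245 µg/L

1245 µg/L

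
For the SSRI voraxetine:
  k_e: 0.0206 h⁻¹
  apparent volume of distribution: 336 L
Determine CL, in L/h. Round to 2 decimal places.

CL = k × Vd = 0.0206 × 336 = 6.922 L/h

6.92 L/h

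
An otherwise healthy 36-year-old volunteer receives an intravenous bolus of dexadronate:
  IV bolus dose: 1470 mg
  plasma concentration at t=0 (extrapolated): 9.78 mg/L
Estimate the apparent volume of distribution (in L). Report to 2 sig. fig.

Vd = Dose / C₀ = 1470 / 9.78 = 150.3 L

150 L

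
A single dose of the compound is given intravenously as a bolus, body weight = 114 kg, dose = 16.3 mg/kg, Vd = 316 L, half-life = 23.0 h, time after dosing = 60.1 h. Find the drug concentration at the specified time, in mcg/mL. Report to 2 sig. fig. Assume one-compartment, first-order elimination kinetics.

0.96 mcg/mL

Total dose = 16.3 × 114 = 1858 mg
C₀ = Dose / Vd = 1858 / 316 = 5.880 mg/L
k = ln2 / t½ = 0.693147 / 23.0 = 0.03014 h⁻¹
C = C₀ · e^(−k·t) = 5.880 × e^(−0.03014 × 60.1)
  = 5.880 × 0.1634 = 0.9608 mg/L
(0.9608 mg/L = 0.9608 mcg/mL)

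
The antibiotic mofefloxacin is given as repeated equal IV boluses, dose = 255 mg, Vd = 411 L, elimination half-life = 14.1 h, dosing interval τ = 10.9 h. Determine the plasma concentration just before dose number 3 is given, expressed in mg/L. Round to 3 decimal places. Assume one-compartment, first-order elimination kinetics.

0.576 mg/L

C₀ per dose = Dose / Vd = 255 / 411 = 0.6204 mg/L
k = ln2 / t½ = 0.693147 / 14.1 = 0.04916 h⁻¹
Fraction remaining after one interval: r = e^(−kτ) = e^(−0.04916 × 10.9) = 0.5852
Before dose 3, 2 doses have been given (aged 1τ, 2τ).
C_trough = C₀ × (r + r²) = 0.6204 × (0.5852 + 0.3425) = 0.5755 mg/L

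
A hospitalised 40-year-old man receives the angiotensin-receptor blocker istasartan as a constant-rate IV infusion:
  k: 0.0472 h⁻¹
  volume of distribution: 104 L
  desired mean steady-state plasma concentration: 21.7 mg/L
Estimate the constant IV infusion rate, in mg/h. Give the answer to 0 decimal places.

CL = k × Vd = 0.04720 × 104 = 4.909 L/h
At steady state, infusion rate R₀ = Css × CL = 21.7 × 4.909 = 106.5 mg/h

107 mg/h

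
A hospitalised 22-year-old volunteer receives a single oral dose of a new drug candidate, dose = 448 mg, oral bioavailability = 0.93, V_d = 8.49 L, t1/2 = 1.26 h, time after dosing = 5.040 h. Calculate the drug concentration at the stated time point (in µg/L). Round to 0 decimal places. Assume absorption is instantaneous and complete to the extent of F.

Amount reaching circulation = F × Dose = 0.93 × 448.0 = 416.6 mg
C₀ = F·Dose / Vd = 416.6 / 8.49 = 49.07 mg/L
k = ln2 / t½ = 0.693147 / 1.26 = 0.5501 h⁻¹
t / t½ = 5.040 / 1.26 = 4 half-lives
C = C₀ × (1/2)^4 = 49.07 × 0.06250 = 3.067 mg/L
Convert: 3.067 mg/L × 1000 = 3067 µg/L

3067 µg/L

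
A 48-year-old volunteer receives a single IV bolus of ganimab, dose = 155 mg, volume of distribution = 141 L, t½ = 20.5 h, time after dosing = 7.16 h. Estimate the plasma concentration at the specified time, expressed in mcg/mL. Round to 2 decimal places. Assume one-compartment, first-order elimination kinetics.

C₀ = Dose / Vd = 155.0 / 141 = 1.099 mg/L
k = ln2 / t½ = 0.693147 / 20.5 = 0.03381 h⁻¹
C = C₀ · e^(−k·t) = 1.099 × e^(−0.03381 × 7.16)
  = 1.099 × 0.7850 = 0.8627 mg/L
(0.8627 mg/L = 0.8627 mcg/mL)

0.86 mcg/mL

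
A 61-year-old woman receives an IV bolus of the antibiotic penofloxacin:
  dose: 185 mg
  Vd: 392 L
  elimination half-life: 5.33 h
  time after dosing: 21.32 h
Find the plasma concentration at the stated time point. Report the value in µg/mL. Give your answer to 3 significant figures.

C₀ = Dose / Vd = 185.0 / 392 = 0.4719 mg/L
k = ln2 / t½ = 0.693147 / 5.33 = 0.1300 h⁻¹
t / t½ = 21.32 / 5.33 = 4 half-lives
C = C₀ × (1/2)^4 = 0.4719 × 0.06250 = 0.02949 mg/L
(0.02949 mg/L = 0.02949 µg/mL)

0.0295 µg/mL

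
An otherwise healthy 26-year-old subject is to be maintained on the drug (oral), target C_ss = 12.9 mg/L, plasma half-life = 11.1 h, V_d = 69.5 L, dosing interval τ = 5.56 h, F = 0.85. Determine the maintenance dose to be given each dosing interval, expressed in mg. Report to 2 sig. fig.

370 mg

k = ln2 / t½ = 0.693147 / 11.1 = 0.06245 h⁻¹
CL = k × Vd = 0.06245 × 69.5 = 4.340 L/h
At steady state, F × (Dose/τ) = Css × CL.
Dose = Css × CL × τ / F = 12.9 × 4.340 × 5.56 / 0.85 = 366.2 mg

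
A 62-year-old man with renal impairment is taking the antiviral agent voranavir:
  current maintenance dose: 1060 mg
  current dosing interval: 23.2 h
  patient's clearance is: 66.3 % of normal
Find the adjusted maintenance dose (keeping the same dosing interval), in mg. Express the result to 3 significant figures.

703 mg

To keep the same average steady-state level, dosing rate must scale with clearance.
CL ratio = 66.3 / 100 = 0.6630
New dose (same interval) = 1060 × 0.6630 = 702.8 mg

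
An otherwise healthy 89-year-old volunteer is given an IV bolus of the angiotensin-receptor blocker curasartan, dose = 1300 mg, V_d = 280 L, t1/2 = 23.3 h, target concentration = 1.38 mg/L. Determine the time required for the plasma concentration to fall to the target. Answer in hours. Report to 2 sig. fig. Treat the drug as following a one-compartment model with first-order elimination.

C₀ = Dose / Vd = 1300 / 280 = 4.643 mg/L
k = ln2 / t½ = 0.693147 / 23.3 = 0.02975 h⁻¹
t = ln(C₀ / C) / k = ln(4.643 / 1.38) / 0.02975
  = ln(3.364) / 0.02975 = 1.213 / 0.02975 = 40.77 h

41 h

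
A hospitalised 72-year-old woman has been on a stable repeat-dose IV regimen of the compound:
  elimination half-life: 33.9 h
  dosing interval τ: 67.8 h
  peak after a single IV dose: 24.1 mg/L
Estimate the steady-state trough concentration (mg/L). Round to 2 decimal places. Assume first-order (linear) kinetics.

8.03 mg/L

k = ln2 / t½ = 0.693147 / 33.9 = 0.02045 h⁻¹
e^(−kτ) = e^(−0.02045 × 67.8) = 0.2499
Accumulation ratio R = 1 / (1 − e^(−kτ)) = 1 / (1 − 0.2499) = 1.333
Steady-state trough = C₀ × R × e^(−kτ) = 24.1 × 1.333 × 0.2499 = 8.028 mg/L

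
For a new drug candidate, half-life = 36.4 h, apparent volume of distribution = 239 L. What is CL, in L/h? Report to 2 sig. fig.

k = ln2 / t½ = 0.693147 / 36.4 = 0.01904 h⁻¹
CL = k × Vd = 0.01904 × 239 = 4.551 L/h

4.6 L/h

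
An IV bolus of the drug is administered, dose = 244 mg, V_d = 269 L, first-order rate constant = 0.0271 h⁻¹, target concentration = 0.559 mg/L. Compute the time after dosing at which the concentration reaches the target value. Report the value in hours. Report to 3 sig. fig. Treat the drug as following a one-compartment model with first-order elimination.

17.9 h

C₀ = Dose / Vd = 244.0 / 269 = 0.9071 mg/L
t = ln(C₀ / C) / k = ln(0.9071 / 0.559) / 0.02710
  = ln(1.623) / 0.02710 = 0.4843 / 0.02710 = 17.87 h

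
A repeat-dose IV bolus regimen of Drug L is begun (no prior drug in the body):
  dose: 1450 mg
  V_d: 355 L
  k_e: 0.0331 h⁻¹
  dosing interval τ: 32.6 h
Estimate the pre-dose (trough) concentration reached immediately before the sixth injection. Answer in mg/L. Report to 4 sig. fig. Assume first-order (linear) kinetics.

2.094 mg/L

C₀ per dose = Dose / Vd = 1450 / 355 = 4.085 mg/L
Fraction remaining after one interval: r = e^(−kτ) = e^(−0.03310 × 32.6) = 0.3399
Before dose 6, 5 doses have been given (aged 1τ, 2τ, 3τ, 4τ, 5τ).
C_trough = C₀ × (r + r² + … + r^5) = C₀ × r(1−r^5)/(1−r)
        = 4.085 × 0.3399 × (1 − 0.004537) / (1 − 0.3399) = 2.094 mg/L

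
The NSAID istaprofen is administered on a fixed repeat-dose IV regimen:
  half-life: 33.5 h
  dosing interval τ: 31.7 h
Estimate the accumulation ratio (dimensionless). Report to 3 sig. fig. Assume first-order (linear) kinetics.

k = ln2 / t½ = 0.693147 / 33.5 = 0.02069 h⁻¹
e^(−kτ) = e^(−0.02069 × 31.7) = 0.5190
Accumulation ratio R = 1 / (1 − e^(−kτ)) = 1 / (1 − 0.5190) = 2.079

2.08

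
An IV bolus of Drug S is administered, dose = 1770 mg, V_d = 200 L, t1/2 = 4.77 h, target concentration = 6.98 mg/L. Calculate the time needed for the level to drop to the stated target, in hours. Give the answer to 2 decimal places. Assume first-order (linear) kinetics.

C₀ = Dose / Vd = 1770 / 200 = 8.850 mg/L
k = ln2 / t½ = 0.693147 / 4.77 = 0.1453 h⁻¹
t = ln(C₀ / C) / k = ln(8.850 / 6.98) / 0.1453
  = ln(1.268) / 0.1453 = 0.2374 / 0.1453 = 1.634 h

1.63 h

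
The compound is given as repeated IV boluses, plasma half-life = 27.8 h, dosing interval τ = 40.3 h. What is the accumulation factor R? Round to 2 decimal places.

k = ln2 / t½ = 0.693147 / 27.8 = 0.02493 h⁻¹
e^(−kτ) = e^(−0.02493 × 40.3) = 0.3662
Accumulation ratio R = 1 / (1 − e^(−kτ)) = 1 / (1 − 0.3662) = 1.578

1.58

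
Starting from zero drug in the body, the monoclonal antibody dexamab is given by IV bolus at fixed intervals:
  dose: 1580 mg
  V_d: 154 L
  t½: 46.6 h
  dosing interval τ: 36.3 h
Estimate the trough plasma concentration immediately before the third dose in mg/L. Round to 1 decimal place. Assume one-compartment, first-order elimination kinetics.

9.5 mg/L

C₀ per dose = Dose / Vd = 1580 / 154 = 10.26 mg/L
k = ln2 / t½ = 0.693147 / 46.6 = 0.01487 h⁻¹
Fraction remaining after one interval: r = e^(−kτ) = e^(−0.01487 × 36.3) = 0.5829
Before dose 3, 2 doses have been given (aged 1τ, 2τ).
C_trough = C₀ × (r + r²) = 10.26 × (0.5829 + 0.3398) = 9.467 mg/L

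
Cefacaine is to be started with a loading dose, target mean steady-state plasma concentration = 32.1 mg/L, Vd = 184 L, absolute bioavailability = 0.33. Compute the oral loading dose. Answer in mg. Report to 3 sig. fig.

LD = Css × Vd / F = 32.1 × 184 / 0.33 = 17900 mg

17900 mg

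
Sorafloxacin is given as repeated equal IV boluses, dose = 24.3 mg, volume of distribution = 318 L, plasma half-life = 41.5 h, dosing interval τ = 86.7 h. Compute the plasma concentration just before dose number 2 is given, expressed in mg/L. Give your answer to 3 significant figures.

0.0180 mg/L

C₀ per dose = Dose / Vd = 24.3 / 318 = 0.07642 mg/L
k = ln2 / t½ = 0.693147 / 41.5 = 0.01670 h⁻¹
Fraction remaining after one interval: r = e^(−kτ) = e^(−0.01670 × 86.7) = 0.2351
Before dose 2, 1 dose has been given (aged 1τ).
C_trough = C₀ × r = 0.07642 × 0.2351 = 0.01797 mg/L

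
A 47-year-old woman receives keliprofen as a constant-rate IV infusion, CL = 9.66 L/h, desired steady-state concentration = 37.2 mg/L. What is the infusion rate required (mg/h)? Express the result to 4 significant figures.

359.4 mg/h

At steady state, infusion rate R₀ = Css × CL = 37.2 × 9.660 = 359.4 mg/h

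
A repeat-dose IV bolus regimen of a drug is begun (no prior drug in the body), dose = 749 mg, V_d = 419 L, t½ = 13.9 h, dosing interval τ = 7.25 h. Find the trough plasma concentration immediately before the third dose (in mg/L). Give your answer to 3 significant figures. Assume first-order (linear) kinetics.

C₀ per dose = Dose / Vd = 749 / 419 = 1.788 mg/L
k = ln2 / t½ = 0.693147 / 13.9 = 0.04987 h⁻¹
Fraction remaining after one interval: r = e^(−kτ) = e^(−0.04987 × 7.25) = 0.6966
Before dose 3, 2 doses have been given (aged 1τ, 2τ).
C_trough = C₀ × (r + r²) = 1.788 × (0.6966 + 0.4853) = 2.113 mg/L

2.11 mg/L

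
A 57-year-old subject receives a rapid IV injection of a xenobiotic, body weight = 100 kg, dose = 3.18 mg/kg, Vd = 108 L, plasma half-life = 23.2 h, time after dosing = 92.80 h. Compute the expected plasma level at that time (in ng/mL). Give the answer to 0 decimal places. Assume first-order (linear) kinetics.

184 ng/mL

Total dose = 3.18 × 100 = 318.0 mg
C₀ = Dose / Vd = 318.0 / 108 = 2.944 mg/L
k = ln2 / t½ = 0.693147 / 23.2 = 0.02988 h⁻¹
t / t½ = 92.80 / 23.2 = 4 half-lives
C = C₀ × (1/2)^4 = 2.944 × 0.06250 = 0.1840 mg/L
Convert: 0.1840 mg/L × 1000 = 184.0 ng/mL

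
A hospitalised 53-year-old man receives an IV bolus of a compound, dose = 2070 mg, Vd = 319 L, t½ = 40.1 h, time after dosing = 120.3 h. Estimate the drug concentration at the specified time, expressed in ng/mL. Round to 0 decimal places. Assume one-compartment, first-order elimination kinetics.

C₀ = Dose / Vd = 2070 / 319 = 6.489 mg/L
k = ln2 / t½ = 0.693147 / 40.1 = 0.01729 h⁻¹
t / t½ = 120.3 / 40.1 = 3 half-lives
C = C₀ × (1/2)^3 = 6.489 × 0.1250 = 0.8111 mg/L
Convert: 0.8111 mg/L × 1000 = 811.1 ng/mL

811 ng/mL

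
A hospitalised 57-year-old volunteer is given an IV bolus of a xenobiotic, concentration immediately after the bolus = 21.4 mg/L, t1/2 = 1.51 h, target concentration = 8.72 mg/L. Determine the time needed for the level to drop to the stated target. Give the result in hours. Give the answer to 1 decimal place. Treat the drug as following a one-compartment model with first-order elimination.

k = ln2 / t½ = 0.693147 / 1.51 = 0.4590 h⁻¹
t = ln(C₀ / C) / k = ln(21.40 / 8.72) / 0.4590
  = ln(2.454) / 0.4590 = 0.8977 / 0.4590 = 1.956 h

2.0 h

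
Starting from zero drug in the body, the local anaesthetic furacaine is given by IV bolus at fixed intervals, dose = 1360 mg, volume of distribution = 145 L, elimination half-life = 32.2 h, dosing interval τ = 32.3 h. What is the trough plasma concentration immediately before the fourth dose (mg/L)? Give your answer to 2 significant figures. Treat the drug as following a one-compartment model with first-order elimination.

8.2 mg/L

C₀ per dose = Dose / Vd = 1360 / 145 = 9.379 mg/L
k = ln2 / t½ = 0.693147 / 32.2 = 0.02153 h⁻¹
Fraction remaining after one interval: r = e^(−kτ) = e^(−0.02153 × 32.3) = 0.4989
Before dose 4, 3 doses have been given (aged 1τ, 2τ, 3τ).
C_trough = C₀ × (r + r² + … + r^3) = C₀ × r(1−r^3)/(1−r)
        = 9.379 × 0.4989 × (1 − 0.1242) / (1 − 0.4989) = 8.178 mg/L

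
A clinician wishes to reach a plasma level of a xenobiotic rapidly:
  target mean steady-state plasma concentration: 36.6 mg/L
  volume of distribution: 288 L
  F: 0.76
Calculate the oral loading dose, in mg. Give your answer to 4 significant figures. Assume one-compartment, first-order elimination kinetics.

13870 mg

LD = Css × Vd / F = 36.6 × 288 / 0.76 = 13870 mg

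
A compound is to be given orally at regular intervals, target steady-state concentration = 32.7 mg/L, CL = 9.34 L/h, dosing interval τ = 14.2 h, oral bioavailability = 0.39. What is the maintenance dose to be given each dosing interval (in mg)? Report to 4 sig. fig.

At steady state, F × (Dose/τ) = Css × CL.
Dose = Css × CL × τ / F = 32.7 × 9.340 × 14.2 / 0.39 = 11120 mg

11120 mg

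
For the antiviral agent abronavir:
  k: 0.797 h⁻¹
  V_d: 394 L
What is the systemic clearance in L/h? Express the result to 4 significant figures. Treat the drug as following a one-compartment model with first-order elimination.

CL = k × Vd = 0.797 × 394 = 314.0 L/h

314.0 L/h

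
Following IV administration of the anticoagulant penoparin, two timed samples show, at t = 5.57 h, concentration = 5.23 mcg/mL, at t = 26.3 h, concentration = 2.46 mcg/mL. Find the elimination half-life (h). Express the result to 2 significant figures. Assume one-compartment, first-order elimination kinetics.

k = ln(C₁/C₂) / (t₂ − t₁) = ln(5.23/2.46) / (26.3 − 5.57)
  = 0.7542 / 20.73 = 0.03638 h⁻¹
t½ = ln2 / k = 0.693147 / 0.03638 = 19.05 h

19 h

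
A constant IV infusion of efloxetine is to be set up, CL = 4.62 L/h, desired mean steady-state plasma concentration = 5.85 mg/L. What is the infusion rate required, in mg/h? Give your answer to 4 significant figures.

At steady state, infusion rate R₀ = Css × CL = 5.85 × 4.620 = 27.03 mg/h

27.03 mg/h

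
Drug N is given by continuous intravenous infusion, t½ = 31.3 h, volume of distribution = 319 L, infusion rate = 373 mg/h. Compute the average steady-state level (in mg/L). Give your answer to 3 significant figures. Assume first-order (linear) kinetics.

k = ln2 / t½ = 0.693147 / 31.3 = 0.02215 h⁻¹
CL = k × Vd = 0.02215 × 319 = 7.066 L/h
At steady state Css = R₀ / CL = 373 / 7.066 = 52.79 mg/L

52.8 mg/L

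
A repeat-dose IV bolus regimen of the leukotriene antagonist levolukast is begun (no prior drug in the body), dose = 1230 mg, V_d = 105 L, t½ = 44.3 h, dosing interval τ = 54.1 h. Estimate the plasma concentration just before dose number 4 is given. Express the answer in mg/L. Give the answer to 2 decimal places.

8.10 mg/L

C₀ per dose = Dose / Vd = 1230 / 105 = 11.71 mg/L
k = ln2 / t½ = 0.693147 / 44.3 = 0.01565 h⁻¹
Fraction remaining after one interval: r = e^(−kτ) = e^(−0.01565 × 54.1) = 0.4288
Before dose 4, 3 doses have been given (aged 1τ, 2τ, 3τ).
C_trough = C₀ × (r + r² + … + r^3) = C₀ × r(1−r^3)/(1−r)
        = 11.71 × 0.4288 × (1 − 0.07884) / (1 − 0.4288) = 8.098 mg/L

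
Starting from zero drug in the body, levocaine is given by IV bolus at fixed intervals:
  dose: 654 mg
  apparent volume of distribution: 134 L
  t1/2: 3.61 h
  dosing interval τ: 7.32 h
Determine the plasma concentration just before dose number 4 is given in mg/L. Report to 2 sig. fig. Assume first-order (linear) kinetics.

1.6 mg/L

C₀ per dose = Dose / Vd = 654 / 134 = 4.881 mg/L
k = ln2 / t½ = 0.693147 / 3.61 = 0.1920 h⁻¹
Fraction remaining after one interval: r = e^(−kτ) = e^(−0.1920 × 7.32) = 0.2453
Before dose 4, 3 doses have been given (aged 1τ, 2τ, 3τ).
C_trough = C₀ × (r + r² + … + r^3) = C₀ × r(1−r^3)/(1−r)
        = 4.881 × 0.2453 × (1 − 0.01476) / (1 − 0.2453) = 1.563 mg/L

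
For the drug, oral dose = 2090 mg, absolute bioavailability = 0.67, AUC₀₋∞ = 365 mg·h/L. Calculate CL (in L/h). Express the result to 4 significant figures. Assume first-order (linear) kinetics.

3.836 L/h

CL = F·Dose / AUC = 0.67 × 2090 / 365 = 3.836 L/h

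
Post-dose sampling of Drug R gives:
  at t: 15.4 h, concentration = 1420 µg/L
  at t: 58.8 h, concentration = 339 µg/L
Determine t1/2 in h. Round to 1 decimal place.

k = ln(C₁/C₂) / (t₂ − t₁) = ln(1420/339) / (58.8 − 15.4)
  = 1.432 / 43.40 = 0.03300 h⁻¹
t½ = ln2 / k = 0.693147 / 0.03300 = 21.00 h

21.0 h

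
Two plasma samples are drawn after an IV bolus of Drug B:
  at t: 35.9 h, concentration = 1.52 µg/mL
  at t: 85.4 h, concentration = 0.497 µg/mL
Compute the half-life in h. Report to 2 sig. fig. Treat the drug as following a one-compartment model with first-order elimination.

31 h

k = ln(C₁/C₂) / (t₂ − t₁) = ln(1.52/0.497) / (85.4 − 35.9)
  = 1.118 / 49.50 = 0.02259 h⁻¹
t½ = ln2 / k = 0.693147 / 0.02259 = 30.68 h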